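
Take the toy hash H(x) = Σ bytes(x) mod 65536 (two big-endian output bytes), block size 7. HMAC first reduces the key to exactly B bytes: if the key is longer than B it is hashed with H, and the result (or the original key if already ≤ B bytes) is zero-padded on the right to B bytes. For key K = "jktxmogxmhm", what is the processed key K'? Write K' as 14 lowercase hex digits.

|K| = 11 > B = 7, so first hash the key.
H(K): sum = 106+107+116+120+109+111+103+120+109+104+109 = 1214 → 04 be.
Zero-pad H(K) = 04 be to 7 bytes: K' = 04 be 00 00 00 00 00.

04be0000000000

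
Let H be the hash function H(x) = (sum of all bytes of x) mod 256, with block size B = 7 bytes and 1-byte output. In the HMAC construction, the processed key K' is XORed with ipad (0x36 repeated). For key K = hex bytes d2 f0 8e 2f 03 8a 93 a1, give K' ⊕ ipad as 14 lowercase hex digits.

Key hex bytes d2 f0 8e 2f 03 8a 93 a1 is 8 bytes > B = 7, so hash it first: H(key) = 40, then zero-pad to 7 bytes: K' = 40 00 00 00 00 00 00.
XOR each byte with 0x36: 40⊕36=76, 00⊕36=36, 00⊕36=36, 00⊕36=36, 00⊕36=36, 00⊕36=36, 00⊕36=36.

76363636363636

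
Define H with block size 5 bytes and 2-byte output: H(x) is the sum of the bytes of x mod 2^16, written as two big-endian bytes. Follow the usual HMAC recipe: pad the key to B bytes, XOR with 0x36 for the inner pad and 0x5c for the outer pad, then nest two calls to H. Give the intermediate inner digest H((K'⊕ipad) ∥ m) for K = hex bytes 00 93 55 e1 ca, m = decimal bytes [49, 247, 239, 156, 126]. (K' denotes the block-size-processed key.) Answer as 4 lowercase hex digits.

0642

Key hex bytes 00 93 55 e1 ca is exactly B = 5 bytes: K' = 00 93 55 e1 ca.
K' ⊕ ipad = 36 a5 63 d7 fc.
Inner input = 36 a5 63 d7 fc ∥ 31 f7 ef 9c 7e.
Inner hash: sum = 54+165+99+215+252+49+247+239+156+126 = 1602 → 06 42.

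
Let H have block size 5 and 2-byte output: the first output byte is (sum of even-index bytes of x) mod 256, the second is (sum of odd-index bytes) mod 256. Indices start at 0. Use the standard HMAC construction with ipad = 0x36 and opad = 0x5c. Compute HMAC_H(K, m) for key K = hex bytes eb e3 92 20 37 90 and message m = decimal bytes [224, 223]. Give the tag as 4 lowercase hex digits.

5bf8

Key hex bytes eb e3 92 20 37 90 is 6 bytes > B = 5, so hash it first: H(key) = b4 93, then zero-pad to 5 bytes: K' = b4 93 00 00 00.
K' ⊕ ipad = 82 a5 36 36 36.  K' ⊕ opad = e8 cf 5c 5c 5c.
Inner input = (K'⊕ipad) ∥ m = 82 a5 36 36 36 ∥ e0 df.
Inner hash: even-index sum = 461 mod 256 = 205; odd-index sum = 443 mod 256 = 187 → cd bb.
Outer input = (K'⊕opad) ∥ inner = e8 cf 5c 5c 5c ∥ cd bb.
Outer hash (tag): even-index sum = 603 mod 256 = 91; odd-index sum = 504 mod 256 = 248 → 5b f8.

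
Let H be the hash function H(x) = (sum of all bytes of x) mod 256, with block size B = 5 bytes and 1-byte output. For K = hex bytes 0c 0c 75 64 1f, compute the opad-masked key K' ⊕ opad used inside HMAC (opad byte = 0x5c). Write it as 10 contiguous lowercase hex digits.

Key hex bytes 0c 0c 75 64 1f is exactly B = 5 bytes: K' = 0c 0c 75 64 1f.
XOR each byte with 0x5c: 0c⊕5c=50, 0c⊕5c=50, 75⊕5c=29, 64⊕5c=38, 1f⊕5c=43.

5050293843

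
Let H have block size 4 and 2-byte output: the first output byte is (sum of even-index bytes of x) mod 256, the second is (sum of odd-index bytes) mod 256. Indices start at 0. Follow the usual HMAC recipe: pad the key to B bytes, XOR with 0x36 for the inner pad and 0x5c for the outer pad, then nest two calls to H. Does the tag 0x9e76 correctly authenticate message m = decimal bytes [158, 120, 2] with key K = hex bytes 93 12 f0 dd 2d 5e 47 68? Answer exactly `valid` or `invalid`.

Key hex bytes 93 12 f0 dd 2d 5e 47 68 is 8 bytes > B = 4, so hash it first: H(key) = f7 b5, then zero-pad to 4 bytes: K' = f7 b5 00 00.
K' ⊕ ipad = c1 83 36 36; K' ⊕ opad = ab e9 5c 5c.
Inner hash: even-index sum = 407 mod 256 = 151; odd-index sum = 305 mod 256 = 49 → 97 31.
Outer hash (recomputed tag): even-index sum = 414 mod 256 = 158; odd-index sum = 374 mod 256 = 118 → 9e 76.
Recomputed tag = 9e76; claimed = 9e76 → match.

valid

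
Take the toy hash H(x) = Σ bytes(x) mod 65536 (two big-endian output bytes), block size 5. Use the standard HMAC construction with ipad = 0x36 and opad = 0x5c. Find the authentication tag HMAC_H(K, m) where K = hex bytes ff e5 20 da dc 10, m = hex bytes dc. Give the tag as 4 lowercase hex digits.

02ba

Key hex bytes ff e5 20 da dc 10 is 6 bytes > B = 5, so hash it first: H(key) = 03 ca, then zero-pad to 5 bytes: K' = 03 ca 00 00 00.
K' ⊕ ipad = 35 fc 36 36 36.  K' ⊕ opad = 5f 96 5c 5c 5c.
Inner input = (K'⊕ipad) ∥ m = 35 fc 36 36 36 ∥ dc.
Inner hash: sum = 53+252+54+54+54+220 = 687 → 02 af.
Outer input = (K'⊕opad) ∥ inner = 5f 96 5c 5c 5c ∥ 02 af.
Outer hash (tag): sum = 95+150+92+92+92+2+175 = 698 → 02 ba.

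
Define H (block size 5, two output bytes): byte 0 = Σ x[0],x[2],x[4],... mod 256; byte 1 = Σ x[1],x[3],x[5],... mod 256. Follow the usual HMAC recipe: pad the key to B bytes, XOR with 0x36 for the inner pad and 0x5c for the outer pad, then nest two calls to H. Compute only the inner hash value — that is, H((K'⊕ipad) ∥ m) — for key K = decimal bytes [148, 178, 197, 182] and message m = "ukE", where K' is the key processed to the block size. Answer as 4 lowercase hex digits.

Key decimal bytes [148, 178, 197, 182] = 94 b2 c5 b6 is 4 bytes ≤ B = 5; zero-pad to 5 bytes: K' = 94 b2 c5 b6 00.
K' ⊕ ipad = a2 84 f3 80 36.
Inner input = a2 84 f3 80 36 ∥ 75 6b 45.
Inner hash: even-index sum = 566 mod 256 = 54; odd-index sum = 446 mod 256 = 190 → 36 be.

36be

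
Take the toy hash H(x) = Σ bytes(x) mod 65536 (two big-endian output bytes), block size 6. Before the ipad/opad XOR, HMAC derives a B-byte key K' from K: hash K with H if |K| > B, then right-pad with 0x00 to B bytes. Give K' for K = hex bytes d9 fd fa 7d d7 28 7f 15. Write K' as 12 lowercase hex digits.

04e000000000

|K| = 8 > B = 6, so first hash the key.
H(K): sum = 217+253+250+125+215+40+127+21 = 1248 → 04 e0.
Zero-pad H(K) = 04 e0 to 6 bytes: K' = 04 e0 00 00 00 00.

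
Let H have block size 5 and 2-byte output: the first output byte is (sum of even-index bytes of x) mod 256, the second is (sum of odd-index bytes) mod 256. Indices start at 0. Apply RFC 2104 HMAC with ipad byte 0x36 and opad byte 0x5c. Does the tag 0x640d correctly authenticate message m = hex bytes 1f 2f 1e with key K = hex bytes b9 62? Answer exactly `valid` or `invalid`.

Key hex bytes b9 62 is 2 bytes ≤ B = 5; zero-pad to 5 bytes: K' = b9 62 00 00 00.
K' ⊕ ipad = 8f 54 36 36 36; K' ⊕ opad = e5 3e 5c 5c 5c.
Inner hash: even-index sum = 298 mod 256 = 42; odd-index sum = 199 mod 256 = 199 → 2a c7.
Outer hash (recomputed tag): even-index sum = 612 mod 256 = 100; odd-index sum = 196 mod 256 = 196 → 64 c4.
Recomputed tag = 64c4; claimed = 640d → mismatch.

invalid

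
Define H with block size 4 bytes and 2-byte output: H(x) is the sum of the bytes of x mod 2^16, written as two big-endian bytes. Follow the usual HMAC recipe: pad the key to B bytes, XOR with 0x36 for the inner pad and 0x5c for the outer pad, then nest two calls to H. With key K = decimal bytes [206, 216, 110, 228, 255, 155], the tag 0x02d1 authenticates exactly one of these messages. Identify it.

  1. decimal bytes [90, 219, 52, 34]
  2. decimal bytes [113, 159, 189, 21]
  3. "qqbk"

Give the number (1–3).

Key decimal bytes [206, 216, 110, 228, 255, 155] = ce d8 6e e4 ff 9b is 6 bytes > B = 4, so hash it first: H(key) = 04 92, then zero-pad to 4 bytes: K' = 04 92 00 00.
K' ⊕ ipad = 32 a4 36 36; K' ⊕ opad = 58 ce 5c 5c.
m1: inner = H(32 a4 36 36 5a db 34 22) = 02 cd; tag = H(58 ce 5c 5c 02 cd) = 02ad
m2: inner = H(32 a4 36 36 71 9f bd 15) = 03 24; tag = H(58 ce 5c 5c 03 24) = 0205
m3: inner = H(32 a4 36 36 71 71 62 6b) = 02 f1; tag = H(58 ce 5c 5c 02 f1) = 02d1 ← matches

3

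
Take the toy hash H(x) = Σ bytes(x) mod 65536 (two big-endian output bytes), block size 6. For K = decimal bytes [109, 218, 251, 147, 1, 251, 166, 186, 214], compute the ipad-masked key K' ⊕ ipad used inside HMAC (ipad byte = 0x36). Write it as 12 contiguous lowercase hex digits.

303136363636

Key decimal bytes [109, 218, 251, 147, 1, 251, 166, 186, 214] = 6d da fb 93 01 fb a6 ba d6 is 9 bytes > B = 6, so hash it first: H(key) = 06 07, then zero-pad to 6 bytes: K' = 06 07 00 00 00 00.
XOR each byte with 0x36: 06⊕36=30, 07⊕36=31, 00⊕36=36, 00⊕36=36, 00⊕36=36, 00⊕36=36.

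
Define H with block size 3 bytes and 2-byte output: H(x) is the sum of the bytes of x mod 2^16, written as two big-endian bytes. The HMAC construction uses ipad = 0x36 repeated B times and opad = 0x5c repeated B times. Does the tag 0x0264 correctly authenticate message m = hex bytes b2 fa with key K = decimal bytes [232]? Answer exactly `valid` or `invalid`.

Key decimal bytes [232] = e8 is 1 byte ≤ B = 3; zero-pad to 3 bytes: K' = e8 00 00.
K' ⊕ ipad = de 36 36; K' ⊕ opad = b4 5c 5c.
Inner hash: sum = 222+54+54+178+250 = 758 → 02 f6.
Outer hash (recomputed tag): sum = 180+92+92+2+246 = 612 → 02 64.
Recomputed tag = 0264; claimed = 0264 → match.

valid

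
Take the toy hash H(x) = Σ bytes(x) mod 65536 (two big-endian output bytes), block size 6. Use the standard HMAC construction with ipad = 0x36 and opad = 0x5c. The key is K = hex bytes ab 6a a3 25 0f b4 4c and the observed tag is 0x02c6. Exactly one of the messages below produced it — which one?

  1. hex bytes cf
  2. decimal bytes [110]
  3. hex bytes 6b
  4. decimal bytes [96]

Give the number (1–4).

4

Key hex bytes ab 6a a3 25 0f b4 4c is 7 bytes > B = 6, so hash it first: H(key) = 02 ec, then zero-pad to 6 bytes: K' = 02 ec 00 00 00 00.
K' ⊕ ipad = 34 da 36 36 36 36; K' ⊕ opad = 5e b0 5c 5c 5c 5c.
m1: inner = H(34 da 36 36 36 36 cf) = 02 b5; tag = H(5e b0 5c 5c 5c 5c 02 b5) = 0335
m2: inner = H(34 da 36 36 36 36 6e) = 02 54; tag = H(5e b0 5c 5c 5c 5c 02 54) = 02d4
m3: inner = H(34 da 36 36 36 36 6b) = 02 51; tag = H(5e b0 5c 5c 5c 5c 02 51) = 02d1
m4: inner = H(34 da 36 36 36 36 60) = 02 46; tag = H(5e b0 5c 5c 5c 5c 02 46) = 02c6 ← matches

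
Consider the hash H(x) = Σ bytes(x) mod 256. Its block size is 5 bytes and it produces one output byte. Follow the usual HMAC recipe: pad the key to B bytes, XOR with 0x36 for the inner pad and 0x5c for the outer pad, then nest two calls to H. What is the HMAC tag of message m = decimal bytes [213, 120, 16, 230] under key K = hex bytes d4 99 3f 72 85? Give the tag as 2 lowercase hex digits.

8b

Key hex bytes d4 99 3f 72 85 is exactly B = 5 bytes: K' = d4 99 3f 72 85.
K' ⊕ ipad = e2 af 09 44 b3.  K' ⊕ opad = 88 c5 63 2e d9.
Inner input = (K'⊕ipad) ∥ m = e2 af 09 44 b3 ∥ d5 78 10 e6.
Inner hash: sum = 226+175+9+68+179+213+120+16+230 = 1236; mod 256 = 212 → d4.
Outer input = (K'⊕opad) ∥ inner = 88 c5 63 2e d9 ∥ d4.
Outer hash (tag): sum = 136+197+99+46+217+212 = 907; mod 256 = 139 → 8b.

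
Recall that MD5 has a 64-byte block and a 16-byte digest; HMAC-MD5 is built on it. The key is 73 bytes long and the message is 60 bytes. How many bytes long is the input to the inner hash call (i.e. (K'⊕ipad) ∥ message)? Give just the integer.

124

Key is 73 > 64 bytes, so it is hashed to 16 bytes then zero-padded to 64: |K'| = 64.
Inner input = (K'⊕ipad) ∥ m → 64 + 60 = 124 bytes.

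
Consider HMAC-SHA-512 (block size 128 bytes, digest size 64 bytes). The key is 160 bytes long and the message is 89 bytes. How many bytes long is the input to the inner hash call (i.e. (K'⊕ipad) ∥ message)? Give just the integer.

Key is 160 > 128 bytes, so it is hashed to 64 bytes then zero-padded to 128: |K'| = 128.
Inner input = (K'⊕ipad) ∥ m → 128 + 89 = 217 bytes.

217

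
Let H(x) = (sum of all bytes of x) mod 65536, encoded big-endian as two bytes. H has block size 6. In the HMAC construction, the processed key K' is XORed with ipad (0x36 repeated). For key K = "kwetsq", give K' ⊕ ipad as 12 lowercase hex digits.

5d4153424547

Key "kwetsq" = 6b 77 65 74 73 71 is exactly B = 6 bytes: K' = 6b 77 65 74 73 71.
XOR each byte with 0x36: 6b⊕36=5d, 77⊕36=41, 65⊕36=53, 74⊕36=42, 73⊕36=45, 71⊕36=47.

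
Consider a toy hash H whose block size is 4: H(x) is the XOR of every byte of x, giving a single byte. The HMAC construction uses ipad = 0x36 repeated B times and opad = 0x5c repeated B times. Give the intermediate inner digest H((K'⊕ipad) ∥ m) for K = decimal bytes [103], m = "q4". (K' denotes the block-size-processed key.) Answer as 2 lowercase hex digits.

22

Key decimal bytes [103] = 67 is 1 byte ≤ B = 4; zero-pad to 4 bytes: K' = 67 00 00 00.
K' ⊕ ipad = 51 36 36 36.
Inner input = 51 36 36 36 ∥ 71 34.
Inner hash: XOR 51⊕36⊕36⊕36⊕71⊕34 = 22.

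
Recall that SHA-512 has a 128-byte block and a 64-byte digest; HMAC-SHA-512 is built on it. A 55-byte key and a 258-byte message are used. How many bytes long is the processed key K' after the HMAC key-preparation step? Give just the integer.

128

Key is 55 ≤ 128 bytes, zero-padded: |K'| = 128.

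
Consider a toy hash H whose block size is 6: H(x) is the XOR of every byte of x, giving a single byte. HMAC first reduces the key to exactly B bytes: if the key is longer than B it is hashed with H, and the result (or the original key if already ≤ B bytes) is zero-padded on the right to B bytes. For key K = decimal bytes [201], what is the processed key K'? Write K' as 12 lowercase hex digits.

Key decimal bytes [201] = c9 is 1 byte ≤ B = 6; zero-pad to 6 bytes: K' = c9 00 00 00 00 00.

c90000000000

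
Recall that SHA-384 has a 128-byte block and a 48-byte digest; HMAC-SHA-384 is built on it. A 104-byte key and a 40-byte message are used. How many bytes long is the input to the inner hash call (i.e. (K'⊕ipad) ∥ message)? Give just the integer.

Key is 104 ≤ 128 bytes, zero-padded: |K'| = 128.
Inner input = (K'⊕ipad) ∥ m → 128 + 40 = 168 bytes.

168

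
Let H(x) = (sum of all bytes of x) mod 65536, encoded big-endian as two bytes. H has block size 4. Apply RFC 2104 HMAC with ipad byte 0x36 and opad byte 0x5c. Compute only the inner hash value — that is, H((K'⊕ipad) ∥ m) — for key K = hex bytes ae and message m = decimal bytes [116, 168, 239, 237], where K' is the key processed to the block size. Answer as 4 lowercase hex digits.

0432

Key hex bytes ae is 1 byte ≤ B = 4; zero-pad to 4 bytes: K' = ae 00 00 00.
K' ⊕ ipad = 98 36 36 36.
Inner input = 98 36 36 36 ∥ 74 a8 ef ed.
Inner hash: sum = 152+54+54+54+116+168+239+237 = 1074 → 04 32.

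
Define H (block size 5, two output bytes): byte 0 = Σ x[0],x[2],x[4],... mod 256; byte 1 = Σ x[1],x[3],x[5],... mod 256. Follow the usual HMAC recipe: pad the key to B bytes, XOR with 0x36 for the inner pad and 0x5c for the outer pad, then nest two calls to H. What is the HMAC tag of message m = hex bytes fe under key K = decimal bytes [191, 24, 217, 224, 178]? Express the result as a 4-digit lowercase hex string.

Key decimal bytes [191, 24, 217, 224, 178] = bf 18 d9 e0 b2 is exactly B = 5 bytes: K' = bf 18 d9 e0 b2.
K' ⊕ ipad = 89 2e ef d6 84.  K' ⊕ opad = e3 44 85 bc ee.
Inner input = (K'⊕ipad) ∥ m = 89 2e ef d6 84 ∥ fe.
Inner hash: even-index sum = 508 mod 256 = 252; odd-index sum = 514 mod 256 = 2 → fc 02.
Outer input = (K'⊕opad) ∥ inner = e3 44 85 bc ee ∥ fc 02.
Outer hash (tag): even-index sum = 600 mod 256 = 88; odd-index sum = 508 mod 256 = 252 → 58 fc.

58fc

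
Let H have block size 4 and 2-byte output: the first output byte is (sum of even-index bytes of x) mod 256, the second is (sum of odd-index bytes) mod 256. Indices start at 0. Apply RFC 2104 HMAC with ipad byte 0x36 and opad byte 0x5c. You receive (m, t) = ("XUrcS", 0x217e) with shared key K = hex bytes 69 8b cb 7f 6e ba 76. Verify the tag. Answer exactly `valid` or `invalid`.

invalid

Key hex bytes 69 8b cb 7f 6e ba 76 is 7 bytes > B = 4, so hash it first: H(key) = 18 c4, then zero-pad to 4 bytes: K' = 18 c4 00 00.
K' ⊕ ipad = 2e f2 36 36; K' ⊕ opad = 44 98 5c 5c.
Inner hash: even-index sum = 385 mod 256 = 129; odd-index sum = 480 mod 256 = 224 → 81 e0.
Outer hash (recomputed tag): even-index sum = 289 mod 256 = 33; odd-index sum = 468 mod 256 = 212 → 21 d4.
Recomputed tag = 21d4; claimed = 217e → mismatch.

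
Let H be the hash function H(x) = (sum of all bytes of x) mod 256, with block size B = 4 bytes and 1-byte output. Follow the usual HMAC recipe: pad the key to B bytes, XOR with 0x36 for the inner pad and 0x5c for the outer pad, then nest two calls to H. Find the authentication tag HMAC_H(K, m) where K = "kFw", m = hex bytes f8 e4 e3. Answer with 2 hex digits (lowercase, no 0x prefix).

db

Key "kFw" = 6b 46 77 is 3 bytes ≤ B = 4; zero-pad to 4 bytes: K' = 6b 46 77 00.
K' ⊕ ipad = 5d 70 41 36.  K' ⊕ opad = 37 1a 2b 5c.
Inner input = (K'⊕ipad) ∥ m = 5d 70 41 36 ∥ f8 e4 e3.
Inner hash: sum = 93+112+65+54+248+228+227 = 1027; mod 256 = 3 → 03.
Outer input = (K'⊕opad) ∥ inner = 37 1a 2b 5c ∥ 03.
Outer hash (tag): sum = 55+26+43+92+3 = 219 → db.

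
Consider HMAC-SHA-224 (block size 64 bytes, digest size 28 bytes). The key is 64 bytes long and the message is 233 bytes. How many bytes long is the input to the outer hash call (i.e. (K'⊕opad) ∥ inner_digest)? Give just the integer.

92

Key is 64 ≤ 64 bytes, zero-padded: |K'| = 64.
Outer input = (K'⊕opad) ∥ H(inner) → 64 + 28 = 92 bytes.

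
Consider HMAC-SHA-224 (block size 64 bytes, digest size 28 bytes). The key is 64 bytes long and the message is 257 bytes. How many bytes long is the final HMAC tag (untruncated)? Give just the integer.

The tag is one SHA-224 digest: 28 bytes.

28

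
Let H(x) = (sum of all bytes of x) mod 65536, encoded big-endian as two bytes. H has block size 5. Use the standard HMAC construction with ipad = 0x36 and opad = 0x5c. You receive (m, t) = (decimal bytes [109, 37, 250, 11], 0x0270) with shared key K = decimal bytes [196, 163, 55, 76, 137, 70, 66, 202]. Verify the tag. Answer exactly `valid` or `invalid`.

Key decimal bytes [196, 163, 55, 76, 137, 70, 66, 202] = c4 a3 37 4c 89 46 42 ca is 8 bytes > B = 5, so hash it first: H(key) = 03 c5, then zero-pad to 5 bytes: K' = 03 c5 00 00 00.
K' ⊕ ipad = 35 f3 36 36 36; K' ⊕ opad = 5f 99 5c 5c 5c.
Inner hash: sum = 53+243+54+54+54+109+37+250+11 = 865 → 03 61.
Outer hash (recomputed tag): sum = 95+153+92+92+92+3+97 = 624 → 02 70.
Recomputed tag = 0270; claimed = 0270 → match.

valid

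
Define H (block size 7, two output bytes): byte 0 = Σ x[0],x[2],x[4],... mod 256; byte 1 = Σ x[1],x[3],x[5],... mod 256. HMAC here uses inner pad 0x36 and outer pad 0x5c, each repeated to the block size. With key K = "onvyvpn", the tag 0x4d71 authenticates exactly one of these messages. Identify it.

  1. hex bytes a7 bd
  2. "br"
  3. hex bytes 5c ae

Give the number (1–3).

1

Key "onvyvpn" = 6f 6e 76 79 76 70 6e is exactly B = 7 bytes: K' = 6f 6e 76 79 76 70 6e.
K' ⊕ ipad = 59 58 40 4f 40 46 58; K' ⊕ opad = 33 32 2a 25 2a 2c 32.
m1: inner = H(59 58 40 4f 40 46 58 a7 bd) = ee 94; tag = H(33 32 2a 25 2a 2c 32 ee 94) = 4d71 ← matches
m2: inner = H(59 58 40 4f 40 46 58 62 72) = a3 4f; tag = H(33 32 2a 25 2a 2c 32 a3 4f) = 0826
m3: inner = H(59 58 40 4f 40 46 58 5c ae) = df 49; tag = H(33 32 2a 25 2a 2c 32 df 49) = 0262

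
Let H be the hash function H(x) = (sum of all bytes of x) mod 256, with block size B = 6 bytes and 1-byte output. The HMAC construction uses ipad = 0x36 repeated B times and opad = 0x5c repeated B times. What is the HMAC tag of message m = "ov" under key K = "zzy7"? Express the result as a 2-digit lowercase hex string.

cd

Key "zzy7" = 7a 7a 79 37 is 4 bytes ≤ B = 6; zero-pad to 6 bytes: K' = 7a 7a 79 37 00 00.
K' ⊕ ipad = 4c 4c 4f 01 36 36.  K' ⊕ opad = 26 26 25 6b 5c 5c.
Inner input = (K'⊕ipad) ∥ m = 4c 4c 4f 01 36 36 ∥ 6f 76.
Inner hash: sum = 76+76+79+1+54+54+111+118 = 569; mod 256 = 57 → 39.
Outer input = (K'⊕opad) ∥ inner = 26 26 25 6b 5c 5c ∥ 39.
Outer hash (tag): sum = 38+38+37+107+92+92+57 = 461; mod 256 = 205 → cd.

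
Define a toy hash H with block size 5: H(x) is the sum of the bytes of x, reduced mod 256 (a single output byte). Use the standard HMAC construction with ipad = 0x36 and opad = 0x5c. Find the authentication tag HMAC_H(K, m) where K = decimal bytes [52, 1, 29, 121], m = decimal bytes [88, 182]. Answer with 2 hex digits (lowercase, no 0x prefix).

7e

Key decimal bytes [52, 1, 29, 121] = 34 01 1d 79 is 4 bytes ≤ B = 5; zero-pad to 5 bytes: K' = 34 01 1d 79 00.
K' ⊕ ipad = 02 37 2b 4f 36.  K' ⊕ opad = 68 5d 41 25 5c.
Inner input = (K'⊕ipad) ∥ m = 02 37 2b 4f 36 ∥ 58 b6.
Inner hash: sum = 2+55+43+79+54+88+182 = 503; mod 256 = 247 → f7.
Outer input = (K'⊕opad) ∥ inner = 68 5d 41 25 5c ∥ f7.
Outer hash (tag): sum = 104+93+65+37+92+247 = 638; mod 256 = 126 → 7e.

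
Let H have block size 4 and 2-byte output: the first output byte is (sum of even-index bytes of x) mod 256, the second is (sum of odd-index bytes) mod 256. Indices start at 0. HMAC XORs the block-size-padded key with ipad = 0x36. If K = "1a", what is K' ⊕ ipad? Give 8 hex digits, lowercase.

07573636

Key "1a" = 31 61 is 2 bytes ≤ B = 4; zero-pad to 4 bytes: K' = 31 61 00 00.
XOR each byte with 0x36: 31⊕36=07, 61⊕36=57, 00⊕36=36, 00⊕36=36.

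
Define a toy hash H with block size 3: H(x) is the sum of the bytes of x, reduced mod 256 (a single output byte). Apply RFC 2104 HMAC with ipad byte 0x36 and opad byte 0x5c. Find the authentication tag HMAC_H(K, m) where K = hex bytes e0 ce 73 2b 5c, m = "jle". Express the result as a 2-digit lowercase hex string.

f1

Key hex bytes e0 ce 73 2b 5c is 5 bytes > B = 3, so hash it first: H(key) = a8, then zero-pad to 3 bytes: K' = a8 00 00.
K' ⊕ ipad = 9e 36 36.  K' ⊕ opad = f4 5c 5c.
Inner input = (K'⊕ipad) ∥ m = 9e 36 36 ∥ 6a 6c 65.
Inner hash: sum = 158+54+54+106+108+101 = 581; mod 256 = 69 → 45.
Outer input = (K'⊕opad) ∥ inner = f4 5c 5c ∥ 45.
Outer hash (tag): sum = 244+92+92+69 = 497; mod 256 = 241 → f1.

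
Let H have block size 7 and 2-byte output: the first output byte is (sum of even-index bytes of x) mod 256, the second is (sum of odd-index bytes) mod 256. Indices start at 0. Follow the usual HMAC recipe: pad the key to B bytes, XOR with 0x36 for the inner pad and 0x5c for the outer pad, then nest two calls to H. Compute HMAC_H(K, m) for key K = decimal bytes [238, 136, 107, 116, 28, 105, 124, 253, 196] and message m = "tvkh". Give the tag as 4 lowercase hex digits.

Key decimal bytes [238, 136, 107, 116, 28, 105, 124, 253, 196] = ee 88 6b 74 1c 69 7c fd c4 is 9 bytes > B = 7, so hash it first: H(key) = b5 62, then zero-pad to 7 bytes: K' = b5 62 00 00 00 00 00.
K' ⊕ ipad = 83 54 36 36 36 36 36.  K' ⊕ opad = e9 3e 5c 5c 5c 5c 5c.
Inner input = (K'⊕ipad) ∥ m = 83 54 36 36 36 36 36 ∥ 74 76 6b 68.
Inner hash: even-index sum = 515 mod 256 = 3; odd-index sum = 415 mod 256 = 159 → 03 9f.
Outer input = (K'⊕opad) ∥ inner = e9 3e 5c 5c 5c 5c 5c ∥ 03 9f.
Outer hash (tag): even-index sum = 668 mod 256 = 156; odd-index sum = 249 mod 256 = 249 → 9c f9.

9cf9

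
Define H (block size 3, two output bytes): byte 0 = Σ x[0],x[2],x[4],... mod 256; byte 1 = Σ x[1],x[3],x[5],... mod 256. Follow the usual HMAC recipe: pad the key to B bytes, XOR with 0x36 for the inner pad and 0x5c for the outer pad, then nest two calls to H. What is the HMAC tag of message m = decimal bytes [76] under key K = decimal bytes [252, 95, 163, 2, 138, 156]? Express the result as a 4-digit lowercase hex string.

Key decimal bytes [252, 95, 163, 2, 138, 156] = fc 5f a3 02 8a 9c is 6 bytes > B = 3, so hash it first: H(key) = 29 fd, then zero-pad to 3 bytes: K' = 29 fd 00.
K' ⊕ ipad = 1f cb 36.  K' ⊕ opad = 75 a1 5c.
Inner input = (K'⊕ipad) ∥ m = 1f cb 36 ∥ 4c.
Inner hash: even-index sum = 85 mod 256 = 85; odd-index sum = 279 mod 256 = 23 → 55 17.
Outer input = (K'⊕opad) ∥ inner = 75 a1 5c ∥ 55 17.
Outer hash (tag): even-index sum = 232 mod 256 = 232; odd-index sum = 246 mod 256 = 246 → e8 f6.

e8f6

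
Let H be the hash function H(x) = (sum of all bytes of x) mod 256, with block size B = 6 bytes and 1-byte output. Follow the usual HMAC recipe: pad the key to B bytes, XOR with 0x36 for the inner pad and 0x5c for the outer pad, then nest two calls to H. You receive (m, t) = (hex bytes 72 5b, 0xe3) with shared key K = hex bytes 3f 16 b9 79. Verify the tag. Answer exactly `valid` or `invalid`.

invalid

Key hex bytes 3f 16 b9 79 is 4 bytes ≤ B = 6; zero-pad to 6 bytes: K' = 3f 16 b9 79 00 00.
K' ⊕ ipad = 09 20 8f 4f 36 36; K' ⊕ opad = 63 4a e5 25 5c 5c.
Inner hash: sum = 9+32+143+79+54+54+114+91 = 576; mod 256 = 64 → 40.
Outer hash (recomputed tag): sum = 99+74+229+37+92+92+64 = 687; mod 256 = 175 → af.
Recomputed tag = af; claimed = e3 → mismatch.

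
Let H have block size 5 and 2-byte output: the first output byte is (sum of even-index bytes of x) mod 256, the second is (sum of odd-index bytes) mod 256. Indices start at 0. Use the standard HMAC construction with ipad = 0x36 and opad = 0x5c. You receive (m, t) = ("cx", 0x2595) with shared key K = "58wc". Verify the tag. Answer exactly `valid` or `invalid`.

Key "58wc" = 35 38 77 63 is 4 bytes ≤ B = 5; zero-pad to 5 bytes: K' = 35 38 77 63 00.
K' ⊕ ipad = 03 0e 41 55 36; K' ⊕ opad = 69 64 2b 3f 5c.
Inner hash: even-index sum = 242 mod 256 = 242; odd-index sum = 198 mod 256 = 198 → f2 c6.
Outer hash (recomputed tag): even-index sum = 438 mod 256 = 182; odd-index sum = 405 mod 256 = 149 → b6 95.
Recomputed tag = b695; claimed = 2595 → mismatch.

invalid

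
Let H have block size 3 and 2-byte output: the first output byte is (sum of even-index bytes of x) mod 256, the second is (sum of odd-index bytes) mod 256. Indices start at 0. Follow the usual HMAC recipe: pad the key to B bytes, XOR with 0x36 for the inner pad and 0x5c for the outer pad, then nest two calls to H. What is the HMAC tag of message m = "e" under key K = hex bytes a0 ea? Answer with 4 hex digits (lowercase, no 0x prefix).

Key hex bytes a0 ea is 2 bytes ≤ B = 3; zero-pad to 3 bytes: K' = a0 ea 00.
K' ⊕ ipad = 96 dc 36.  K' ⊕ opad = fc b6 5c.
Inner input = (K'⊕ipad) ∥ m = 96 dc 36 ∥ 65.
Inner hash: even-index sum = 204 mod 256 = 204; odd-index sum = 321 mod 256 = 65 → cc 41.
Outer input = (K'⊕opad) ∥ inner = fc b6 5c ∥ cc 41.
Outer hash (tag): even-index sum = 409 mod 256 = 153; odd-index sum = 386 mod 256 = 130 → 99 82.

9982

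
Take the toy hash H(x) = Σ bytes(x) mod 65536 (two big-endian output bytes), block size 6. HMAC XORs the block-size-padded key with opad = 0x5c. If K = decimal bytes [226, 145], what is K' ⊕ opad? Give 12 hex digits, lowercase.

becd5c5c5c5c

Key decimal bytes [226, 145] = e2 91 is 2 bytes ≤ B = 6; zero-pad to 6 bytes: K' = e2 91 00 00 00 00.
XOR each byte with 0x5c: e2⊕5c=be, 91⊕5c=cd, 00⊕5c=5c, 00⊕5c=5c, 00⊕5c=5c, 00⊕5c=5c.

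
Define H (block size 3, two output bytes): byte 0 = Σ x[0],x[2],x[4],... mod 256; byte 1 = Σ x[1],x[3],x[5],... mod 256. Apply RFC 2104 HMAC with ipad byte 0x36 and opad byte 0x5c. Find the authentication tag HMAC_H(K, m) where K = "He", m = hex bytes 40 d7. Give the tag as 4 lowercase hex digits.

03c4

Key "He" = 48 65 is 2 bytes ≤ B = 3; zero-pad to 3 bytes: K' = 48 65 00.
K' ⊕ ipad = 7e 53 36.  K' ⊕ opad = 14 39 5c.
Inner input = (K'⊕ipad) ∥ m = 7e 53 36 ∥ 40 d7.
Inner hash: even-index sum = 395 mod 256 = 139; odd-index sum = 147 mod 256 = 147 → 8b 93.
Outer input = (K'⊕opad) ∥ inner = 14 39 5c ∥ 8b 93.
Outer hash (tag): even-index sum = 259 mod 256 = 3; odd-index sum = 196 mod 256 = 196 → 03 c4.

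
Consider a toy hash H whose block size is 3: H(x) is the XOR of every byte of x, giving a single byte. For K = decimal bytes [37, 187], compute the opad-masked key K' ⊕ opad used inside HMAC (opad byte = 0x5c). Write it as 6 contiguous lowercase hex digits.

Key decimal bytes [37, 187] = 25 bb is 2 bytes ≤ B = 3; zero-pad to 3 bytes: K' = 25 bb 00.
XOR each byte with 0x5c: 25⊕5c=79, bb⊕5c=e7, 00⊕5c=5c.

79e75c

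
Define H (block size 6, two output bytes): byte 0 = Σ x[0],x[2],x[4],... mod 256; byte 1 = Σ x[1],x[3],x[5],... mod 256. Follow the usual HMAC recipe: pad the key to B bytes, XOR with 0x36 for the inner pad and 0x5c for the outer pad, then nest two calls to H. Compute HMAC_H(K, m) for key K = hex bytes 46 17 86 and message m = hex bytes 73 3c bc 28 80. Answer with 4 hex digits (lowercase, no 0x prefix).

Key hex bytes 46 17 86 is 3 bytes ≤ B = 6; zero-pad to 6 bytes: K' = 46 17 86 00 00 00.
K' ⊕ ipad = 70 21 b0 36 36 36.  K' ⊕ opad = 1a 4b da 5c 5c 5c.
Inner input = (K'⊕ipad) ∥ m = 70 21 b0 36 36 36 ∥ 73 3c bc 28 80.
Inner hash: even-index sum = 773 mod 256 = 5; odd-index sum = 241 mod 256 = 241 → 05 f1.
Outer input = (K'⊕opad) ∥ inner = 1a 4b da 5c 5c 5c ∥ 05 f1.
Outer hash (tag): even-index sum = 341 mod 256 = 85; odd-index sum = 500 mod 256 = 244 → 55 f4.

55f4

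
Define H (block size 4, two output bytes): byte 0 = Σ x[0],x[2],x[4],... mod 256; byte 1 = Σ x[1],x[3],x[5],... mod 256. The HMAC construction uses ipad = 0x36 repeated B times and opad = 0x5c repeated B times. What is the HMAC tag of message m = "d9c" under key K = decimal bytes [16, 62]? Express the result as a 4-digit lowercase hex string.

Key decimal bytes [16, 62] = 10 3e is 2 bytes ≤ B = 4; zero-pad to 4 bytes: K' = 10 3e 00 00.
K' ⊕ ipad = 26 08 36 36.  K' ⊕ opad = 4c 62 5c 5c.
Inner input = (K'⊕ipad) ∥ m = 26 08 36 36 ∥ 64 39 63.
Inner hash: even-index sum = 291 mod 256 = 35; odd-index sum = 119 mod 256 = 119 → 23 77.
Outer input = (K'⊕opad) ∥ inner = 4c 62 5c 5c ∥ 23 77.
Outer hash (tag): even-index sum = 203 mod 256 = 203; odd-index sum = 309 mod 256 = 53 → cb 35.

cb35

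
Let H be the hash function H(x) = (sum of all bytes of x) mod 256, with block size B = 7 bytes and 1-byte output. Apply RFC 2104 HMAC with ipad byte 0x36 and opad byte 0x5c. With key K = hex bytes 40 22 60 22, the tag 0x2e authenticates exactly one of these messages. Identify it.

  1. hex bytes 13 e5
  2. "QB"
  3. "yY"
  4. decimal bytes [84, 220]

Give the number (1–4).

4

Key hex bytes 40 22 60 22 is 4 bytes ≤ B = 7; zero-pad to 7 bytes: K' = 40 22 60 22 00 00 00.
K' ⊕ ipad = 76 14 56 14 36 36 36; K' ⊕ opad = 1c 7e 3c 7e 5c 5c 5c.
m1: inner = H(76 14 56 14 36 36 36 13 e5) = 8e; tag = H(1c 7e 3c 7e 5c 5c 5c 8e) = f6
m2: inner = H(76 14 56 14 36 36 36 51 42) = 29; tag = H(1c 7e 3c 7e 5c 5c 5c 29) = 91
m3: inner = H(76 14 56 14 36 36 36 79 59) = 68; tag = H(1c 7e 3c 7e 5c 5c 5c 68) = d0
m4: inner = H(76 14 56 14 36 36 36 54 dc) = c6; tag = H(1c 7e 3c 7e 5c 5c 5c c6) = 2e ← matches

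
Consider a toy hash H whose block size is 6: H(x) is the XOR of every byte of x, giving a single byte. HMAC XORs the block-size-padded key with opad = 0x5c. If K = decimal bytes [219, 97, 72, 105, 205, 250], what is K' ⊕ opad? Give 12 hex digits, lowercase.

Key decimal bytes [219, 97, 72, 105, 205, 250] = db 61 48 69 cd fa is exactly B = 6 bytes: K' = db 61 48 69 cd fa.
XOR each byte with 0x5c: db⊕5c=87, 61⊕5c=3d, 48⊕5c=14, 69⊕5c=35, cd⊕5c=91, fa⊕5c=a6.

873d143591a6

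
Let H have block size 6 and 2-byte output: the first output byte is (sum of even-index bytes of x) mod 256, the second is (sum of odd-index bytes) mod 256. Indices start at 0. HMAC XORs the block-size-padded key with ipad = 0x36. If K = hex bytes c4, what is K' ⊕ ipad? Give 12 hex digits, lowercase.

Key hex bytes c4 is 1 byte ≤ B = 6; zero-pad to 6 bytes: K' = c4 00 00 00 00 00.
XOR each byte with 0x36: c4⊕36=f2, 00⊕36=36, 00⊕36=36, 00⊕36=36, 00⊕36=36, 00⊕36=36.

f23636363636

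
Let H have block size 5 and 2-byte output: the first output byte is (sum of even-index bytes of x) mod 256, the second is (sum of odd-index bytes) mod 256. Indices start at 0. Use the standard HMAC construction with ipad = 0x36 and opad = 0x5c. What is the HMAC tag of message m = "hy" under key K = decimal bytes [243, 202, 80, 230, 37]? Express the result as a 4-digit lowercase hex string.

6807

Key decimal bytes [243, 202, 80, 230, 37] = f3 ca 50 e6 25 is exactly B = 5 bytes: K' = f3 ca 50 e6 25.
K' ⊕ ipad = c5 fc 66 d0 13.  K' ⊕ opad = af 96 0c ba 79.
Inner input = (K'⊕ipad) ∥ m = c5 fc 66 d0 13 ∥ 68 79.
Inner hash: even-index sum = 439 mod 256 = 183; odd-index sum = 564 mod 256 = 52 → b7 34.
Outer input = (K'⊕opad) ∥ inner = af 96 0c ba 79 ∥ b7 34.
Outer hash (tag): even-index sum = 360 mod 256 = 104; odd-index sum = 519 mod 256 = 7 → 68 07.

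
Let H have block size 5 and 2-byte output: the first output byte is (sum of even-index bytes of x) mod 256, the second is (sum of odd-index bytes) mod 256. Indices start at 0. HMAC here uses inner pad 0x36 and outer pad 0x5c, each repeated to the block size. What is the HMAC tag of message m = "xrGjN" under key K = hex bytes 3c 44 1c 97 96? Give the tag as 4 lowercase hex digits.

Key hex bytes 3c 44 1c 97 96 is exactly B = 5 bytes: K' = 3c 44 1c 97 96.
K' ⊕ ipad = 0a 72 2a a1 a0.  K' ⊕ opad = 60 18 40 cb ca.
Inner input = (K'⊕ipad) ∥ m = 0a 72 2a a1 a0 ∥ 78 72 47 6a 4e.
Inner hash: even-index sum = 432 mod 256 = 176; odd-index sum = 544 mod 256 = 32 → b0 20.
Outer input = (K'⊕opad) ∥ inner = 60 18 40 cb ca ∥ b0 20.
Outer hash (tag): even-index sum = 394 mod 256 = 138; odd-index sum = 403 mod 256 = 147 → 8a 93.

8a93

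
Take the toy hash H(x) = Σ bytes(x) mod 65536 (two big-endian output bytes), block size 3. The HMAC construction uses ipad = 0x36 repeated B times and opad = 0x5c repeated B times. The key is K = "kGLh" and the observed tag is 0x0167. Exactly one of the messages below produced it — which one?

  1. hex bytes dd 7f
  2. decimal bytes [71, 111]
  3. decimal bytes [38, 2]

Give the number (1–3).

2

Key "kGLh" = 6b 47 4c 68 is 4 bytes > B = 3, so hash it first: H(key) = 01 66, then zero-pad to 3 bytes: K' = 01 66 00.
K' ⊕ ipad = 37 50 36; K' ⊕ opad = 5d 3a 5c.
m1: inner = H(37 50 36 dd 7f) = 02 19; tag = H(5d 3a 5c 02 19) = 010e
m2: inner = H(37 50 36 47 6f) = 01 73; tag = H(5d 3a 5c 01 73) = 0167 ← matches
m3: inner = H(37 50 36 26 02) = 00 e5; tag = H(5d 3a 5c 00 e5) = 01d8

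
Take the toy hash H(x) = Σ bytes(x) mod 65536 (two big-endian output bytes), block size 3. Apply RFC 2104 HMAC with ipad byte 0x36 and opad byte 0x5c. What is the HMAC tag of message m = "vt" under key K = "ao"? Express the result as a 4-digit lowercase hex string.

019d

Key "ao" = 61 6f is 2 bytes ≤ B = 3; zero-pad to 3 bytes: K' = 61 6f 00.
K' ⊕ ipad = 57 59 36.  K' ⊕ opad = 3d 33 5c.
Inner input = (K'⊕ipad) ∥ m = 57 59 36 ∥ 76 74.
Inner hash: sum = 87+89+54+118+116 = 464 → 01 d0.
Outer input = (K'⊕opad) ∥ inner = 3d 33 5c ∥ 01 d0.
Outer hash (tag): sum = 61+51+92+1+208 = 413 → 01 9d.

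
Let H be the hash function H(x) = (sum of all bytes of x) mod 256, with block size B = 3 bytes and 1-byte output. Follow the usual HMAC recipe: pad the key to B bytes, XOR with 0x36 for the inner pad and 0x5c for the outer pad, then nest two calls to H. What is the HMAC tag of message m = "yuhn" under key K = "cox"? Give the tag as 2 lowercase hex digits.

56

Key "cox" = 63 6f 78 is exactly B = 3 bytes: K' = 63 6f 78.
K' ⊕ ipad = 55 59 4e.  K' ⊕ opad = 3f 33 24.
Inner input = (K'⊕ipad) ∥ m = 55 59 4e ∥ 79 75 68 6e.
Inner hash: sum = 85+89+78+121+117+104+110 = 704; mod 256 = 192 → c0.
Outer input = (K'⊕opad) ∥ inner = 3f 33 24 ∥ c0.
Outer hash (tag): sum = 63+51+36+192 = 342; mod 256 = 86 → 56.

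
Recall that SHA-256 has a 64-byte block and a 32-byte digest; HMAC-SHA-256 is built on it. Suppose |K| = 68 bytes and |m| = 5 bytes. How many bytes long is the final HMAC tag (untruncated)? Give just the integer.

32

The tag is one SHA-256 digest: 32 bytes.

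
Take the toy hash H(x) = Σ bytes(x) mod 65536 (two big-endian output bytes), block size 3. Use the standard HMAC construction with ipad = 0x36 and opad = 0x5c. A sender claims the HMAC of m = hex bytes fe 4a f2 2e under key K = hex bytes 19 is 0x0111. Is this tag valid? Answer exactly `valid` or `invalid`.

Key hex bytes 19 is 1 byte ≤ B = 3; zero-pad to 3 bytes: K' = 19 00 00.
K' ⊕ ipad = 2f 36 36; K' ⊕ opad = 45 5c 5c.
Inner hash: sum = 47+54+54+254+74+242+46 = 771 → 03 03.
Outer hash (recomputed tag): sum = 69+92+92+3+3 = 259 → 01 03.
Recomputed tag = 0103; claimed = 0111 → mismatch.

invalid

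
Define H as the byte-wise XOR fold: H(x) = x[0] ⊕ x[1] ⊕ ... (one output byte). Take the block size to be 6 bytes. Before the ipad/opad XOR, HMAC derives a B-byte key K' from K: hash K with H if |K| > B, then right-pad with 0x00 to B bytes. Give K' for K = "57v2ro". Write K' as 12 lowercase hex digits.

Key "57v2ro" = 35 37 76 32 72 6f is exactly B = 6 bytes: K' = 35 37 76 32 72 6f.

35377632726f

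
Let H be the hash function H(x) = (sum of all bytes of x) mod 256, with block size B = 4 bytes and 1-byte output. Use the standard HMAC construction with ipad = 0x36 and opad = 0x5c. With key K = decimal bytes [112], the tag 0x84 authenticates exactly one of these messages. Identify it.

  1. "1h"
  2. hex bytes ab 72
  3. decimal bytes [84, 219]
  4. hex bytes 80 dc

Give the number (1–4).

Key decimal bytes [112] = 70 is 1 byte ≤ B = 4; zero-pad to 4 bytes: K' = 70 00 00 00.
K' ⊕ ipad = 46 36 36 36; K' ⊕ opad = 2c 5c 5c 5c.
m1: inner = H(46 36 36 36 31 68) = 81; tag = H(2c 5c 5c 5c 81) = c1
m2: inner = H(46 36 36 36 ab 72) = 05; tag = H(2c 5c 5c 5c 05) = 45
m3: inner = H(46 36 36 36 54 db) = 17; tag = H(2c 5c 5c 5c 17) = 57
m4: inner = H(46 36 36 36 80 dc) = 44; tag = H(2c 5c 5c 5c 44) = 84 ← matches

4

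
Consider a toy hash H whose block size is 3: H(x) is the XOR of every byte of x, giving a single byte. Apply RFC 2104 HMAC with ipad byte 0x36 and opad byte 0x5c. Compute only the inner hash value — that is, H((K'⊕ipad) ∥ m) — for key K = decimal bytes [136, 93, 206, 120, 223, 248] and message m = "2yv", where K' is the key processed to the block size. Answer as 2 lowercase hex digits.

Key decimal bytes [136, 93, 206, 120, 223, 248] = 88 5d ce 78 df f8 is 6 bytes > B = 3, so hash it first: H(key) = 44, then zero-pad to 3 bytes: K' = 44 00 00.
K' ⊕ ipad = 72 36 36.
Inner input = 72 36 36 ∥ 32 79 76.
Inner hash: XOR 72⊕36⊕36⊕32⊕79⊕76 = 4f.

4f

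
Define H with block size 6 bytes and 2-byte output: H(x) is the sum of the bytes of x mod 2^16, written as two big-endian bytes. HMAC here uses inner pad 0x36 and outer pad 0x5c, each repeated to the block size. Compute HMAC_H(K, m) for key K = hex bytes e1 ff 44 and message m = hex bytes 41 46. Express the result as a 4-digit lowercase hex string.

02ca

Key hex bytes e1 ff 44 is 3 bytes ≤ B = 6; zero-pad to 6 bytes: K' = e1 ff 44 00 00 00.
K' ⊕ ipad = d7 c9 72 36 36 36.  K' ⊕ opad = bd a3 18 5c 5c 5c.
Inner input = (K'⊕ipad) ∥ m = d7 c9 72 36 36 36 ∥ 41 46.
Inner hash: sum = 215+201+114+54+54+54+65+70 = 827 → 03 3b.
Outer input = (K'⊕opad) ∥ inner = bd a3 18 5c 5c 5c ∥ 03 3b.
Outer hash (tag): sum = 189+163+24+92+92+92+3+59 = 714 → 02 ca.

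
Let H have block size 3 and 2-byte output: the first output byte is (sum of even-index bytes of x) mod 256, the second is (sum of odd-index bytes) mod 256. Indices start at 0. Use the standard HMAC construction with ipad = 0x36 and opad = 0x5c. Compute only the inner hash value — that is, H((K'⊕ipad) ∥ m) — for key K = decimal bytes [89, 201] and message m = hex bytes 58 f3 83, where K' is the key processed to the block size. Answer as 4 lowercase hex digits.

98da

Key decimal bytes [89, 201] = 59 c9 is 2 bytes ≤ B = 3; zero-pad to 3 bytes: K' = 59 c9 00.
K' ⊕ ipad = 6f ff 36.
Inner input = 6f ff 36 ∥ 58 f3 83.
Inner hash: even-index sum = 408 mod 256 = 152; odd-index sum = 474 mod 256 = 218 → 98 da.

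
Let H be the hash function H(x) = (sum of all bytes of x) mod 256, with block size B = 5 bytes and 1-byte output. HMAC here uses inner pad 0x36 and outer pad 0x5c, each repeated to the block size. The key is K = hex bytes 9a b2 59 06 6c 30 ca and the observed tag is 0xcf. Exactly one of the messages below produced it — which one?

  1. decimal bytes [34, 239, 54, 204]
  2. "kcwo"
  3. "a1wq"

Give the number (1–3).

Key hex bytes 9a b2 59 06 6c 30 ca is 7 bytes > B = 5, so hash it first: H(key) = 11, then zero-pad to 5 bytes: K' = 11 00 00 00 00.
K' ⊕ ipad = 27 36 36 36 36; K' ⊕ opad = 4d 5c 5c 5c 5c.
m1: inner = H(27 36 36 36 36 22 ef 36 cc) = 12; tag = H(4d 5c 5c 5c 5c 12) = cf ← matches
m2: inner = H(27 36 36 36 36 6b 63 77 6f) = b3; tag = H(4d 5c 5c 5c 5c b3) = 70
m3: inner = H(27 36 36 36 36 61 31 77 71) = 79; tag = H(4d 5c 5c 5c 5c 79) = 36

1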